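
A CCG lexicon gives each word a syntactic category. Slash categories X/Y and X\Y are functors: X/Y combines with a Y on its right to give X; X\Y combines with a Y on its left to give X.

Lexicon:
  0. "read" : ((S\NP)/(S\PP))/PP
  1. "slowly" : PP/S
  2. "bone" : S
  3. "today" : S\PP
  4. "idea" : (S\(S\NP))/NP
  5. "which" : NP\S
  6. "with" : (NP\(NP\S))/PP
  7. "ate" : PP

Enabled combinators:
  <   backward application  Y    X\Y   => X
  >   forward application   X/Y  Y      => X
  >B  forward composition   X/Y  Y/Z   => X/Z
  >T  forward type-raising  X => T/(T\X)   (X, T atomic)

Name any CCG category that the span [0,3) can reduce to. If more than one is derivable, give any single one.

[0,8] S   <
  [0,4] S\NP   >
    [0,3] (S\NP)/(S\PP)   >
      [0,1] "read" : ((S\NP)/(S\PP))/PP
      [1,3] PP   >
        [1,2] "slowly" : PP/S
        [2,3] "bone" : S
    [3,4] "today" : S\PP
  [4,8] S\(S\NP)   >
    [4,5] "idea" : (S\(S\NP))/NP
    [5,8] NP   <
      [5,6] "which" : NP\S
      [6,8] NP\(NP\S)   >
        [6,7] "with" : (NP\(NP\S))/PP
        [7,8] "ate" : PP

(S\NP)/(S\PP)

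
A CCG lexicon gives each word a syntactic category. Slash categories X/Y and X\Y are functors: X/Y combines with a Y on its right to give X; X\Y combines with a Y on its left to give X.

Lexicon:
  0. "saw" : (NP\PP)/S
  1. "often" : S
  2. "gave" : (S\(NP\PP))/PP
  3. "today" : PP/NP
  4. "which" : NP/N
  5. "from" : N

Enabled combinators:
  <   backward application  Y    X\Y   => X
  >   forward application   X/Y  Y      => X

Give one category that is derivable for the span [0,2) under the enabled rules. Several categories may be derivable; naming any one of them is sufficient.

[0,6] S   <
  [0,2] NP\PP   >
    [0,1] "saw" : (NP\PP)/S
    [1,2] "often" : S
  [2,6] S\(NP\PP)   >
    [2,3] "gave" : (S\(NP\PP))/PP
    [3,6] PP   >
      [3,4] "today" : PP/NP
      [4,6] NP   >
        [4,5] "which" : NP/N
        [5,6] "from" : N

NP\PP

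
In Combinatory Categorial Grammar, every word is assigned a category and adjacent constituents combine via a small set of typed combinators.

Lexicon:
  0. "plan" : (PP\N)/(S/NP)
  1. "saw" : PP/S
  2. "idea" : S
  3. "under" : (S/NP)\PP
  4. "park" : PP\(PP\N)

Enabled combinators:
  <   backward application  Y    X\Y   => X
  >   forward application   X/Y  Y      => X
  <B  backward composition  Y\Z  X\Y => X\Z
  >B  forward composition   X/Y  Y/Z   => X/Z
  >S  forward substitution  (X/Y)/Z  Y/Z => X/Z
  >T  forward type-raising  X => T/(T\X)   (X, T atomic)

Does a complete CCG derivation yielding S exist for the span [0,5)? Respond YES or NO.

(PP\N)/(S/NP) PP/S S (S/NP)\PP PP\(PP\N)
CKY chart[0,5] = {N/(N\PP), NP/(NP\PP), PP, PP/(PP\PP), S/(S\PP)}; S ∉ chart

NO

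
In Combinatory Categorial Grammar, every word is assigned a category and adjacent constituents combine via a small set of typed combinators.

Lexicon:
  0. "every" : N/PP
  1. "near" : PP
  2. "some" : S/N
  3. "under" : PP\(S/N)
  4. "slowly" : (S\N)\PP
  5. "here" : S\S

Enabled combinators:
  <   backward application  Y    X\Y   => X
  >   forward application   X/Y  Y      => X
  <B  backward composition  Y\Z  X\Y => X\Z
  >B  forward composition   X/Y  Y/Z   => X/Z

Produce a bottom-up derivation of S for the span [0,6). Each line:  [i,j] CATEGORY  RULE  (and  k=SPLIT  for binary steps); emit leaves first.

[0,1] N/PP  lex  "every"
[1,2] PP  lex  "near"
[0,2] N  >  k=1
[2,3] S/N  lex  "some"
[3,4] PP\(S/N)  lex  "under"
[2,4] PP  <  k=3
[4,5] (S\N)\PP  lex  "slowly"
[2,5] S\N  <  k=4
[5,6] S\S  lex  "here"
[2,6] S\N  <B  k=5
[0,6] S  <  k=2

[0,6] S   <
  [0,2] N   >
    [0,1] "every" : N/PP
    [1,2] "near" : PP
  [2,6] S\N   <B
    [2,5] S\N   <
      [2,4] PP   <
        [2,3] "some" : S/N
        [3,4] "under" : PP\(S/N)
      [4,5] "slowly" : (S\N)\PP
    [5,6] "here" : S\S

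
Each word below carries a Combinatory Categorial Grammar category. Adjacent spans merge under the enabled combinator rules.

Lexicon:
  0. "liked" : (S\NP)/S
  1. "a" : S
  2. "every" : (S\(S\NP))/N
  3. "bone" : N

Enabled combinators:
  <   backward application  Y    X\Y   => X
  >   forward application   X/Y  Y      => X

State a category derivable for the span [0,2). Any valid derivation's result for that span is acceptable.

S\NP

[0,4] S   <
  [0,2] S\NP   >
    [0,1] "liked" : (S\NP)/S
    [1,2] "a" : S
  [2,4] S\(S\NP)   >
    [2,3] "every" : (S\(S\NP))/N
    [3,4] "bone" : N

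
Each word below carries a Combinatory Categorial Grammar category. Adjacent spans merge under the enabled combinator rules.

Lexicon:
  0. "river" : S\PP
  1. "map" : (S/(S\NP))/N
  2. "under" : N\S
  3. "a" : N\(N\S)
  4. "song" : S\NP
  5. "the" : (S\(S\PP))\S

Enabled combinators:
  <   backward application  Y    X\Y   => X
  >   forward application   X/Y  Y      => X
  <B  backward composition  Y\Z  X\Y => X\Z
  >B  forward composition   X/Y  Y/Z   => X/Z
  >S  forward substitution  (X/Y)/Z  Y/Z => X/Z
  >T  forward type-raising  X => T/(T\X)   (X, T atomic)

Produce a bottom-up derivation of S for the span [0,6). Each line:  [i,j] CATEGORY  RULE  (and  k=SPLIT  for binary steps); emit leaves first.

[0,6] S   <
  [0,1] "river" : S\PP
  [1,6] S\(S\PP)   <
    [1,5] S   >
      [1,4] S/(S\NP)   >
        [1,2] "map" : (S/(S\NP))/N
        [2,4] N   <
          [2,3] "under" : N\S
          [3,4] "a" : N\(N\S)
      [4,5] "song" : S\NP
    [5,6] "the" : (S\(S\PP))\S

[0,1] S\PP  lex  "river"
[1,2] (S/(S\NP))/N  lex  "map"
[2,3] N\S  lex  "under"
[3,4] N\(N\S)  lex  "a"
[2,4] N  <  k=3
[1,4] S/(S\NP)  >  k=2
[4,5] S\NP  lex  "song"
[1,5] S  >  k=4
[5,6] (S\(S\PP))\S  lex  "the"
[1,6] S\(S\PP)  <  k=5
[0,6] S  <  k=1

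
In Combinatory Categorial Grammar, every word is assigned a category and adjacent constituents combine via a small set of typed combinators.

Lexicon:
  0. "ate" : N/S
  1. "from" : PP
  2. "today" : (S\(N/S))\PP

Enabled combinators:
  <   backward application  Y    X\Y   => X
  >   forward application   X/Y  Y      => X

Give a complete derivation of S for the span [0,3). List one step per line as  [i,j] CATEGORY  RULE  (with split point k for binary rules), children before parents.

[0,1] N/S  lex  "ate"
[1,2] PP  lex  "from"
[2,3] (S\(N/S))\PP  lex  "today"
[1,3] S\(N/S)  <  k=2
[0,3] S  <  k=1

[0,3] S   <
  [0,1] "ate" : N/S
  [1,3] S\(N/S)   <
    [1,2] "from" : PP
    [2,3] "today" : (S\(N/S))\PP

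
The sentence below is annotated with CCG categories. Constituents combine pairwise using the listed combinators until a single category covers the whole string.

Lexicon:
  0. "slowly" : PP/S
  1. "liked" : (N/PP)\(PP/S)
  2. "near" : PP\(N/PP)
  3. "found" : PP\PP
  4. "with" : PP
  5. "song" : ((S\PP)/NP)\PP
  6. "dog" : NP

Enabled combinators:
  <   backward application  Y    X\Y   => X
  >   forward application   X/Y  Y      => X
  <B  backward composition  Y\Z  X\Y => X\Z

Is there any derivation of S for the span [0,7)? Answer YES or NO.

YES

[0,7] S   <
  [0,3] PP   <
    [0,2] N/PP   <
      [0,1] "slowly" : PP/S
      [1,2] "liked" : (N/PP)\(PP/S)
    [2,3] "near" : PP\(N/PP)
  [3,7] S\PP   <B
    [3,4] "found" : PP\PP
    [4,7] S\PP   >
      [4,6] (S\PP)/NP   <
        [4,5] "with" : PP
        [5,6] "song" : ((S\PP)/NP)\PP
      [6,7] "dog" : NP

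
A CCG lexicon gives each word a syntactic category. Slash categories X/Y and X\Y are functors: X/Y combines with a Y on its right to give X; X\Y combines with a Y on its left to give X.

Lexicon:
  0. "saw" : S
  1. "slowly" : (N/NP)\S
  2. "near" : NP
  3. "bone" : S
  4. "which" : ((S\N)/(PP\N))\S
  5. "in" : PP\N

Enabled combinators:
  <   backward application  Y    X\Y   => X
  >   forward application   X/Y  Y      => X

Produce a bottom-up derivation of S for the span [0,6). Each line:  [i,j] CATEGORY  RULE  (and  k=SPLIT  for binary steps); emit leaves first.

[0,1] S  lex  "saw"
[1,2] (N/NP)\S  lex  "slowly"
[0,2] N/NP  <  k=1
[2,3] NP  lex  "near"
[0,3] N  >  k=2
[3,4] S  lex  "bone"
[4,5] ((S\N)/(PP\N))\S  lex  "which"
[3,5] (S\N)/(PP\N)  <  k=4
[5,6] PP\N  lex  "in"
[3,6] S\N  >  k=5
[0,6] S  <  k=3

[0,6] S   <
  [0,3] N   >
    [0,2] N/NP   <
      [0,1] "saw" : S
      [1,2] "slowly" : (N/NP)\S
    [2,3] "near" : NP
  [3,6] S\N   >
    [3,5] (S\N)/(PP\N)   <
      [3,4] "bone" : S
      [4,5] "which" : ((S\N)/(PP\N))\S
    [5,6] "in" : PP\N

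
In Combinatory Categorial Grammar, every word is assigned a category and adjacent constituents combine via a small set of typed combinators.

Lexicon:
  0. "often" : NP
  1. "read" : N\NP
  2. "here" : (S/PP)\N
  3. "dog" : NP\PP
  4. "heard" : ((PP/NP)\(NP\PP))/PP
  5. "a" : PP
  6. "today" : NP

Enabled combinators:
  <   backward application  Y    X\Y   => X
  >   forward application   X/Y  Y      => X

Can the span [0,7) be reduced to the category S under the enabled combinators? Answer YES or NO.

[0,7] S   >
  [0,3] S/PP   <
    [0,2] N   <
      [0,1] "often" : NP
      [1,2] "read" : N\NP
    [2,3] "here" : (S/PP)\N
  [3,7] PP   >
    [3,6] PP/NP   <
      [3,4] "dog" : NP\PP
      [4,6] (PP/NP)\(NP\PP)   >
        [4,5] "heard" : ((PP/NP)\(NP\PP))/PP
        [5,6] "a" : PP
    [6,7] "today" : NP

YES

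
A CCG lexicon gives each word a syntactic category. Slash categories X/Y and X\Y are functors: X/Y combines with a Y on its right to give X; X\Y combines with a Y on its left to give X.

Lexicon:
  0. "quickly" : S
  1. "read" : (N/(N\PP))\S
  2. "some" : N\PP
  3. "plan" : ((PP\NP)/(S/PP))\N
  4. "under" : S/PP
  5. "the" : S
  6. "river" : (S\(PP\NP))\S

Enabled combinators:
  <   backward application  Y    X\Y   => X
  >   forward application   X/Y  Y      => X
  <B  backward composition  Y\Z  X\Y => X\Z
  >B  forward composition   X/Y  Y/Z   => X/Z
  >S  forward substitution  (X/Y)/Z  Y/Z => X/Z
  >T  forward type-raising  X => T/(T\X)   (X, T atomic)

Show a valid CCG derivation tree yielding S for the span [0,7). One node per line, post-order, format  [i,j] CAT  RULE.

[0,7] S   <
  [0,5] PP\NP   >
    [0,4] (PP\NP)/(S/PP)   <
      [0,3] N   >
        [0,2] N/(N\PP)   <
          [0,1] "quickly" : S
          [1,2] "read" : (N/(N\PP))\S
        [2,3] "some" : N\PP
      [3,4] "plan" : ((PP\NP)/(S/PP))\N
    [4,5] "under" : S/PP
  [5,7] S\(PP\NP)   <
    [5,6] "the" : S
    [6,7] "river" : (S\(PP\NP))\S

[0,1] S  lex  "quickly"
[1,2] (N/(N\PP))\S  lex  "read"
[0,2] N/(N\PP)  <  k=1
[2,3] N\PP  lex  "some"
[0,3] N  >  k=2
[3,4] ((PP\NP)/(S/PP))\N  lex  "plan"
[0,4] (PP\NP)/(S/PP)  <  k=3
[4,5] S/PP  lex  "under"
[0,5] PP\NP  >  k=4
[5,6] S  lex  "the"
[6,7] (S\(PP\NP))\S  lex  "river"
[5,7] S\(PP\NP)  <  k=6
[0,7] S  <  k=5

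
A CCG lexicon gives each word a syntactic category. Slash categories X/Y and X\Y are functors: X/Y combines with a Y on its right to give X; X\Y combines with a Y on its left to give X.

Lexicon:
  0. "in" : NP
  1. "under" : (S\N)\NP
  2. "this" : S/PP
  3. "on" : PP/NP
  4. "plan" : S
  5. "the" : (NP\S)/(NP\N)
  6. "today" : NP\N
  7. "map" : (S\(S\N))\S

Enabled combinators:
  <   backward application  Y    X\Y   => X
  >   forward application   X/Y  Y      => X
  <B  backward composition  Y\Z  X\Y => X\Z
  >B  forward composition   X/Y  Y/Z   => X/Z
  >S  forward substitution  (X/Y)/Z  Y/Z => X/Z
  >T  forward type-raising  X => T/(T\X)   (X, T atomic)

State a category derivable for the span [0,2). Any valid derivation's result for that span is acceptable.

S\N

[0,8] S   <
  [0,2] S\N   <
    [0,1] "in" : NP
    [1,2] "under" : (S\N)\NP
  [2,8] S\(S\N)   <
    [2,7] S   >
      [2,3] "this" : S/PP
      [3,7] PP   >
        [3,4] "on" : PP/NP
        [4,7] NP   <
          [4,5] "plan" : S
          [5,7] NP\S   >
            [5,6] "the" : (NP\S)/(NP\N)
            [6,7] "today" : NP\N
    [7,8] "map" : (S\(S\N))\S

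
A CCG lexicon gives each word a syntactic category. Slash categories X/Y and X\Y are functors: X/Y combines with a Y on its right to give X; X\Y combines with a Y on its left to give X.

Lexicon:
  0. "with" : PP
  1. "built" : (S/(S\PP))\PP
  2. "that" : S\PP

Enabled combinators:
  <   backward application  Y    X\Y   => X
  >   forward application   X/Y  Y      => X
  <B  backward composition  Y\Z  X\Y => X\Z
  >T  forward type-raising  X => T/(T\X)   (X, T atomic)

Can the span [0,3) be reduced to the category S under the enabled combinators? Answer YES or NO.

[0,3] S   >
  [0,2] S/(S\PP)   <
    [0,1] "with" : PP
    [1,2] "built" : (S/(S\PP))\PP
  [2,3] "that" : S\PP

YES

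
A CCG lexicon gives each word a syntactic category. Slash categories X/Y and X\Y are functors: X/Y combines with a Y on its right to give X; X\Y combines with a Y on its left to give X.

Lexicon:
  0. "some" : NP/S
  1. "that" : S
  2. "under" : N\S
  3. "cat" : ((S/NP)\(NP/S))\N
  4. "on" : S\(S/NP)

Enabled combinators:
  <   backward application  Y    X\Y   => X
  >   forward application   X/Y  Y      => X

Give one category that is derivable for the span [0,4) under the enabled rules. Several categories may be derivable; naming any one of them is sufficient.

S/NP

[0,5] S   <
  [0,4] S/NP   <
    [0,1] "some" : NP/S
    [1,4] (S/NP)\(NP/S)   <
      [1,3] N   <
        [1,2] "that" : S
        [2,3] "under" : N\S
      [3,4] "cat" : ((S/NP)\(NP/S))\N
  [4,5] "on" : S\(S/NP)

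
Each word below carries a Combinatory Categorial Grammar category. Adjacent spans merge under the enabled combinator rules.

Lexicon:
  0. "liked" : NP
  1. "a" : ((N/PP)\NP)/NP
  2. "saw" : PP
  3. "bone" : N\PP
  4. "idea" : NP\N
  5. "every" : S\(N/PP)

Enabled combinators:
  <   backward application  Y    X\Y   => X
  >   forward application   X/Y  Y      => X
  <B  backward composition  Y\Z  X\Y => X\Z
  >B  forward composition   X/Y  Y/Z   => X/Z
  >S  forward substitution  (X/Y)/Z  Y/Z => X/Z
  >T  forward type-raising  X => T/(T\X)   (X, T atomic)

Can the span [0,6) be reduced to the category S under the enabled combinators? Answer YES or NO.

YES

[0,6] S   >
  [0,1] S/(S\NP)   >T
    [0,1] "liked" : NP
  [1,6] S\NP   <B
    [1,5] (N/PP)\NP   >
      [1,2] "a" : ((N/PP)\NP)/NP
      [2,5] NP   <
        [2,3] "saw" : PP
        [3,5] NP\PP   <B
          [3,4] "bone" : N\PP
          [4,5] "idea" : NP\N
    [5,6] "every" : S\(N/PP)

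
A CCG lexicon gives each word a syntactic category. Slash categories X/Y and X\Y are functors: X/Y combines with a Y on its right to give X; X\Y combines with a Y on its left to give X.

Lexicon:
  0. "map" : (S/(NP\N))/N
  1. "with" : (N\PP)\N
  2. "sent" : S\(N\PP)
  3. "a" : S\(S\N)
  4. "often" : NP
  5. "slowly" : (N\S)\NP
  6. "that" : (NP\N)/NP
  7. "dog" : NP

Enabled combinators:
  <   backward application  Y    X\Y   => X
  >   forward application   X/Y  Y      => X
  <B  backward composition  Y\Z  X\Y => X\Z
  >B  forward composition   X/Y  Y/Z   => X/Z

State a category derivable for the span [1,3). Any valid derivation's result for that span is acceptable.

S\N

[0,8] S   >
  [0,6] S/(NP\N)   >
    [0,1] "map" : (S/(NP\N))/N
    [1,6] N   <
      [1,4] S   <
        [1,3] S\N   <B
          [1,2] "with" : (N\PP)\N
          [2,3] "sent" : S\(N\PP)
        [3,4] "a" : S\(S\N)
      [4,6] N\S   <
        [4,5] "often" : NP
        [5,6] "slowly" : (N\S)\NP
  [6,8] NP\N   >
    [6,7] "that" : (NP\N)/NP
    [7,8] "dog" : NP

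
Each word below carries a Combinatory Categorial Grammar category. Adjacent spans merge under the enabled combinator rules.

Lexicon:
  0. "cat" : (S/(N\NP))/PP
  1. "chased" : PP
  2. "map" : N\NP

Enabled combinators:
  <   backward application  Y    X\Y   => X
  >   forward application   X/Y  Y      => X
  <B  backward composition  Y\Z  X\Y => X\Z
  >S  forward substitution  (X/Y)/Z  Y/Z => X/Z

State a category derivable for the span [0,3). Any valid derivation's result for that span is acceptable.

S

[0,3] S   >
  [0,2] S/(N\NP)   >
    [0,1] "cat" : (S/(N\NP))/PP
    [1,2] "chased" : PP
  [2,3] "map" : N\NP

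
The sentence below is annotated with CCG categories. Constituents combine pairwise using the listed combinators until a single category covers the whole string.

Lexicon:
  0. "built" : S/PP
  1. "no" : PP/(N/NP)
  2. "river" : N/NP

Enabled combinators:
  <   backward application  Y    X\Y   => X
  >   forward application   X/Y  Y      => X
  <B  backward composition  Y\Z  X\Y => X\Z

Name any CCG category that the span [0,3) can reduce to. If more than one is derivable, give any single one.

[0,3] S   >
  [0,1] "built" : S/PP
  [1,3] PP   >
    [1,2] "no" : PP/(N/NP)
    [2,3] "river" : N/NP

S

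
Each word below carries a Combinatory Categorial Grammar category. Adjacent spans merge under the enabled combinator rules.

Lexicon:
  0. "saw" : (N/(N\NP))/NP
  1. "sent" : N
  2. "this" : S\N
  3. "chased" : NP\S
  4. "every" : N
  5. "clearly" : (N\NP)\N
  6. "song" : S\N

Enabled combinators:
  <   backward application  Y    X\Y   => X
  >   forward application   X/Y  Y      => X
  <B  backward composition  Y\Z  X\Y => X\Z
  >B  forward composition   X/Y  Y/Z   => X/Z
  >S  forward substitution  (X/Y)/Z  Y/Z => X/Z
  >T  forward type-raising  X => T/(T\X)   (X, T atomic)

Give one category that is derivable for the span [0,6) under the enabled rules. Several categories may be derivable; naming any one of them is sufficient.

N

[0,7] S   <
  [0,6] N   >
    [0,4] N/(N\NP)   >
      [0,1] "saw" : (N/(N\NP))/NP
      [1,4] NP   <
        [1,3] S   <
          [1,2] "sent" : N
          [2,3] "this" : S\N
        [3,4] "chased" : NP\S
    [4,6] N\NP   <
      [4,5] "every" : N
      [5,6] "clearly" : (N\NP)\N
  [6,7] "song" : S\N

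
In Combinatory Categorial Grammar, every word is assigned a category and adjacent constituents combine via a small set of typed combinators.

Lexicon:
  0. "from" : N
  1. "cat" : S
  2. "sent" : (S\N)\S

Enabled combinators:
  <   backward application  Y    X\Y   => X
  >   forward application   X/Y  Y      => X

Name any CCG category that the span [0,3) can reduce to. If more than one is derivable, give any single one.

[0,3] S   <
  [0,1] "from" : N
  [1,3] S\N   <
    [1,2] "cat" : S
    [2,3] "sent" : (S\N)\S

S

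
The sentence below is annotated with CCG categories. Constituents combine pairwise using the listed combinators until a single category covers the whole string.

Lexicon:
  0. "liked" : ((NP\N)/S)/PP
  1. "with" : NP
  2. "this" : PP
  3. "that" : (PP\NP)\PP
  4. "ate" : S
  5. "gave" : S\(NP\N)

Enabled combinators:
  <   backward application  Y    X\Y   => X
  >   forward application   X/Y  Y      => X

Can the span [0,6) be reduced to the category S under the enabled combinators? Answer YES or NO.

[0,6] S   <
  [0,5] NP\N   >
    [0,4] (NP\N)/S   >
      [0,1] "liked" : ((NP\N)/S)/PP
      [1,4] PP   <
        [1,2] "with" : NP
        [2,4] PP\NP   <
          [2,3] "this" : PP
          [3,4] "that" : (PP\NP)\PP
    [4,5] "ate" : S
  [5,6] "gave" : S\(NP\N)

YES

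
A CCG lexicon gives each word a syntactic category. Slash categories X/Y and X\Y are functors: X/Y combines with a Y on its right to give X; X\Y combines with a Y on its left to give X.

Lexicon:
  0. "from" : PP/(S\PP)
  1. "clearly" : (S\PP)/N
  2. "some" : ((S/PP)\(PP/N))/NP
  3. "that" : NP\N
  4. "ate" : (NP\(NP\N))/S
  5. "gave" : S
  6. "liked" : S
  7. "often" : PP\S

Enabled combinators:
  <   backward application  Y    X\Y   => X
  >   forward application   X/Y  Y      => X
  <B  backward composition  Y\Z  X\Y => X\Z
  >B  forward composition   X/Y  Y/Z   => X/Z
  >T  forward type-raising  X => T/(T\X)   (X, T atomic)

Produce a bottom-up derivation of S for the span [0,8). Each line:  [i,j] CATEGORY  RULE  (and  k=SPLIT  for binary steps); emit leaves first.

[0,1] PP/(S\PP)  lex  "from"
[1,2] (S\PP)/N  lex  "clearly"
[0,2] PP/N  >B  k=1
[2,3] ((S/PP)\(PP/N))/NP  lex  "some"
[3,4] NP\N  lex  "that"
[4,5] (NP\(NP\N))/S  lex  "ate"
[5,6] S  lex  "gave"
[4,6] NP\(NP\N)  >  k=5
[3,6] NP  <  k=4
[2,6] (S/PP)\(PP/N)  >  k=3
[0,6] S/PP  <  k=2
[6,7] S  lex  "liked"
[7,8] PP\S  lex  "often"
[6,8] PP  <  k=7
[0,8] S  >  k=6

[0,8] S   >
  [0,6] S/PP   <
    [0,2] PP/N   >B
      [0,1] "from" : PP/(S\PP)
      [1,2] "clearly" : (S\PP)/N
    [2,6] (S/PP)\(PP/N)   >
      [2,3] "some" : ((S/PP)\(PP/N))/NP
      [3,6] NP   <
        [3,4] "that" : NP\N
        [4,6] NP\(NP\N)   >
          [4,5] "ate" : (NP\(NP\N))/S
          [5,6] "gave" : S
  [6,8] PP   <
    [6,7] "liked" : S
    [7,8] "often" : PP\S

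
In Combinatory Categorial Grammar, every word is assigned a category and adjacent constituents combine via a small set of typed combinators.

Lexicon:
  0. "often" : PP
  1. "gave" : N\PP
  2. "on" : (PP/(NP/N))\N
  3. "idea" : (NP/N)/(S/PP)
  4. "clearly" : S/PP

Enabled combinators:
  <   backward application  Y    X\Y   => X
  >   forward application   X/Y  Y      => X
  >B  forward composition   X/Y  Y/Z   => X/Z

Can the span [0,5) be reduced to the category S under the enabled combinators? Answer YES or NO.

NO

PP N\PP (PP/(NP/N))\N (NP/N)/(S/PP) S/PP
CKY chart[0,5] = {PP}; S ∉ chart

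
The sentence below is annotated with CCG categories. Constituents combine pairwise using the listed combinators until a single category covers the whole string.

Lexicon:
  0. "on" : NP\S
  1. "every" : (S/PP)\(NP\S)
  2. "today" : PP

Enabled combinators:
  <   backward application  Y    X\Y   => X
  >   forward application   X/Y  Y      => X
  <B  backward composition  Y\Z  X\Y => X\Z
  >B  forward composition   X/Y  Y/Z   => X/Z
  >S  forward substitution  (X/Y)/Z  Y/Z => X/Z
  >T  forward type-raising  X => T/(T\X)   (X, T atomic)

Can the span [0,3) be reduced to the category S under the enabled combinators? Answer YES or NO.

[0,3] S   >
  [0,2] S/PP   <
    [0,1] "on" : NP\S
    [1,2] "every" : (S/PP)\(NP\S)
  [2,3] "today" : PP

YES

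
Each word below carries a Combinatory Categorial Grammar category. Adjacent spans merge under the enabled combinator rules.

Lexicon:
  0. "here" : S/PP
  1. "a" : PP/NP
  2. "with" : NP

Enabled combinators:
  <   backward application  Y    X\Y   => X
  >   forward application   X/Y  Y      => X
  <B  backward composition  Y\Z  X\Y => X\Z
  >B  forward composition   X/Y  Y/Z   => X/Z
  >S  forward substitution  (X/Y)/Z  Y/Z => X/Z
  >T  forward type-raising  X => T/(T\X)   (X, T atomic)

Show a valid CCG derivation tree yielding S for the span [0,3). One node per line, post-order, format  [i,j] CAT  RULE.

[0,3] S   >
  [0,1] "here" : S/PP
  [1,3] PP   >
    [1,2] "a" : PP/NP
    [2,3] "with" : NP

[0,1] S/PP  lex  "here"
[1,2] PP/NP  lex  "a"
[2,3] NP  lex  "with"
[1,3] PP  >  k=2
[0,3] S  >  k=1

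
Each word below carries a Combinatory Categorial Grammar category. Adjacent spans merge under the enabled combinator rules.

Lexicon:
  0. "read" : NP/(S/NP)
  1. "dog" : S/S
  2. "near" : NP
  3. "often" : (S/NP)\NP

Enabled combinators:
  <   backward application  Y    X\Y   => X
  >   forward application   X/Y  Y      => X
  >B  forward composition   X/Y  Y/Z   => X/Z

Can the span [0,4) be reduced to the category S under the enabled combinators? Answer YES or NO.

NO

NP/(S/NP) S/S NP (S/NP)\NP
CKY chart[0,4] = {NP}; S ∉ chart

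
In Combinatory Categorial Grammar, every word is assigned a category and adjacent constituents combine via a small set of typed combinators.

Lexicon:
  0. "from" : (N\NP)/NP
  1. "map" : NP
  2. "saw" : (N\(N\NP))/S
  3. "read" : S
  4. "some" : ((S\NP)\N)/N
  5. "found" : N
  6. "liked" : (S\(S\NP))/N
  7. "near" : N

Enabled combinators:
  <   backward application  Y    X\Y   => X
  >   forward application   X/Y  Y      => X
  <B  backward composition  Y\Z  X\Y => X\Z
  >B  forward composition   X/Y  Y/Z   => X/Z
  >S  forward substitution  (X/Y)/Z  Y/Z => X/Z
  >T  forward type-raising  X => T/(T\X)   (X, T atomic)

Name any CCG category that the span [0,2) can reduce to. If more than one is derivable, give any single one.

[0,8] S   <
  [0,6] S\NP   <
    [0,4] N   <
      [0,2] N\NP   >
        [0,1] "from" : (N\NP)/NP
        [1,2] "map" : NP
      [2,4] N\(N\NP)   >
        [2,3] "saw" : (N\(N\NP))/S
        [3,4] "read" : S
    [4,6] (S\NP)\N   >
      [4,5] "some" : ((S\NP)\N)/N
      [5,6] "found" : N
  [6,8] S\(S\NP)   >
    [6,7] "liked" : (S\(S\NP))/N
    [7,8] "near" : N

N\NP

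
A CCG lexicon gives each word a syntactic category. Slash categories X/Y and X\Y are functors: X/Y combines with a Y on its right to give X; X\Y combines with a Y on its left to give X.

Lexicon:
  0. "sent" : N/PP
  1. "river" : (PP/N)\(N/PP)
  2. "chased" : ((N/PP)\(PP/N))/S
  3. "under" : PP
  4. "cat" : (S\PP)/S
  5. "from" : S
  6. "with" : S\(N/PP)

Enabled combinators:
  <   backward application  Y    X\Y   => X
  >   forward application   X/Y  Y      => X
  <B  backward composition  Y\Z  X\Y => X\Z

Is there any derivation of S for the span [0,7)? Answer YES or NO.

YES

[0,7] S   <
  [0,6] N/PP   <
    [0,2] PP/N   <
      [0,1] "sent" : N/PP
      [1,2] "river" : (PP/N)\(N/PP)
    [2,6] (N/PP)\(PP/N)   >
      [2,3] "chased" : ((N/PP)\(PP/N))/S
      [3,6] S   <
        [3,4] "under" : PP
        [4,6] S\PP   >
          [4,5] "cat" : (S\PP)/S
          [5,6] "from" : S
  [6,7] "with" : S\(N/PP)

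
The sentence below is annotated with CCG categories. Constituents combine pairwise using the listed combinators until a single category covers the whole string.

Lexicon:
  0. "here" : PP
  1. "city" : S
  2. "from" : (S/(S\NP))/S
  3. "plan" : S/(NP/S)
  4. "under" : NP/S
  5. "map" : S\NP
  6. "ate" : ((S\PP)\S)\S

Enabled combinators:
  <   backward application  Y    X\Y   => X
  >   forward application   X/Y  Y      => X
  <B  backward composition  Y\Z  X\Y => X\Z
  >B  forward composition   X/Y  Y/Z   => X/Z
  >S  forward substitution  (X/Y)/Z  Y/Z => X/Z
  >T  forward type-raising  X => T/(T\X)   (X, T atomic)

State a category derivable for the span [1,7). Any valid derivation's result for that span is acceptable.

[0,7] S   <
  [0,1] "here" : PP
  [1,7] S\PP   <
    [1,2] "city" : S
    [2,7] (S\PP)\S   <
      [2,6] S   >
        [2,5] S/(S\NP)   >
          [2,3] "from" : (S/(S\NP))/S
          [3,5] S   >
            [3,4] "plan" : S/(NP/S)
            [4,5] "under" : NP/S
        [5,6] "map" : S\NP
      [6,7] "ate" : ((S\PP)\S)\S

S\PP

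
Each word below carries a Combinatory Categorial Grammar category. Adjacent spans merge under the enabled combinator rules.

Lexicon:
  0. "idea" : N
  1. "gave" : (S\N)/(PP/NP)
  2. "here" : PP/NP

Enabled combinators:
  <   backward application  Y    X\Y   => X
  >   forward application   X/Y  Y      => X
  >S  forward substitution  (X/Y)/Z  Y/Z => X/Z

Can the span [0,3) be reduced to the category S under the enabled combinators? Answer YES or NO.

YES

[0,3] S   <
  [0,1] "idea" : N
  [1,3] S\N   >
    [1,2] "gave" : (S\N)/(PP/NP)
    [2,3] "here" : PP/NP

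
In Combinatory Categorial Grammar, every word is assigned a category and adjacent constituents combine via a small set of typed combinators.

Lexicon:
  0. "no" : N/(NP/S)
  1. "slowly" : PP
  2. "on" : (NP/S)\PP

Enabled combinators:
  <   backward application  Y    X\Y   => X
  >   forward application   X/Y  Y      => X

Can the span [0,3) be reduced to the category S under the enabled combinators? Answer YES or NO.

N/(NP/S) PP (NP/S)\PP
CKY chart[0,3] = {N}; S ∉ chart

NO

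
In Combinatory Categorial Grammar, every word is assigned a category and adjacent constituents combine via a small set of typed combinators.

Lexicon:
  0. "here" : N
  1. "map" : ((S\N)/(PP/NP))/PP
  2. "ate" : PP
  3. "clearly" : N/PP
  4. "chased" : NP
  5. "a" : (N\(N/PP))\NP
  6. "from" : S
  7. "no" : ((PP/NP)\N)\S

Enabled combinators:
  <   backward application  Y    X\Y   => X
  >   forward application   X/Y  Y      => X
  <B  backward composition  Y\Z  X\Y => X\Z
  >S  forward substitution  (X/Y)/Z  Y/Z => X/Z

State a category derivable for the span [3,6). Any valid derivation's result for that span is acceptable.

N

[0,8] S   <
  [0,1] "here" : N
  [1,8] S\N   >
    [1,3] (S\N)/(PP/NP)   >
      [1,2] "map" : ((S\N)/(PP/NP))/PP
      [2,3] "ate" : PP
    [3,8] PP/NP   <
      [3,6] N   <
        [3,4] "clearly" : N/PP
        [4,6] N\(N/PP)   <
          [4,5] "chased" : NP
          [5,6] "a" : (N\(N/PP))\NP
      [6,8] (PP/NP)\N   <
        [6,7] "from" : S
        [7,8] "no" : ((PP/NP)\N)\S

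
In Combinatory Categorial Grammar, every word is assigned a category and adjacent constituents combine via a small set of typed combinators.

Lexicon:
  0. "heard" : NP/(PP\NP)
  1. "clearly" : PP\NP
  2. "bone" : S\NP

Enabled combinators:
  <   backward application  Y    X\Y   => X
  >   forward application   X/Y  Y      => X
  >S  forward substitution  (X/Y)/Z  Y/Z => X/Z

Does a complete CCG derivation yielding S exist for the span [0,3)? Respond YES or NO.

YES

[0,3] S   <
  [0,2] NP   >
    [0,1] "heard" : NP/(PP\NP)
    [1,2] "clearly" : PP\NP
  [2,3] "bone" : S\NP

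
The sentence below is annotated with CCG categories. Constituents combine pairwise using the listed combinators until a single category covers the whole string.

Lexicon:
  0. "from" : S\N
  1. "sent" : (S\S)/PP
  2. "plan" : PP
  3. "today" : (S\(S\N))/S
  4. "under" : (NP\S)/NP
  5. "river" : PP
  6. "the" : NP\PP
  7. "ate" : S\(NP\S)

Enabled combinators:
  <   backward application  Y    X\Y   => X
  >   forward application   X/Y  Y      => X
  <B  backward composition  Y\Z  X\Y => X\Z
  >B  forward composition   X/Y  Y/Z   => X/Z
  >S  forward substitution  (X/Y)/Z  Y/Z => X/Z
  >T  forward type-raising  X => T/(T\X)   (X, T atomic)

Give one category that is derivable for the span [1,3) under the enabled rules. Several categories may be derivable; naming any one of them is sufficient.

[0,8] S   <
  [0,3] S\N   <B
    [0,1] "from" : S\N
    [1,3] S\S   >
      [1,2] "sent" : (S\S)/PP
      [2,3] "plan" : PP
  [3,8] S\(S\N)   >
    [3,4] "today" : (S\(S\N))/S
    [4,8] S   <
      [4,7] NP\S   >
        [4,5] "under" : (NP\S)/NP
        [5,7] NP   >
          [5,6] NP/(NP\PP)   >T
            [5,6] "river" : PP
          [6,7] "the" : NP\PP
      [7,8] "ate" : S\(NP\S)

S\S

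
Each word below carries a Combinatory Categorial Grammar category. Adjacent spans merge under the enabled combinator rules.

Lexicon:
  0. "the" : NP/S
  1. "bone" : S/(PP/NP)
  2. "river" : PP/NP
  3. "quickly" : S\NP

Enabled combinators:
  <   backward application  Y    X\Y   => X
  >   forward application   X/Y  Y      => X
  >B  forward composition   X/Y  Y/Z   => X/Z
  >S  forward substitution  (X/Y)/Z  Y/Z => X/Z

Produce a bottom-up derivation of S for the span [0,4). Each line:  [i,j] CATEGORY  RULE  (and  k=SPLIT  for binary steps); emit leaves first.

[0,4] S   <
  [0,3] NP   >
    [0,1] "the" : NP/S
    [1,3] S   >
      [1,2] "bone" : S/(PP/NP)
      [2,3] "river" : PP/NP
  [3,4] "quickly" : S\NP

[0,1] NP/S  lex  "the"
[1,2] S/(PP/NP)  lex  "bone"
[2,3] PP/NP  lex  "river"
[1,3] S  >  k=2
[0,3] NP  >  k=1
[3,4] S\NP  lex  "quickly"
[0,4] S  <  k=3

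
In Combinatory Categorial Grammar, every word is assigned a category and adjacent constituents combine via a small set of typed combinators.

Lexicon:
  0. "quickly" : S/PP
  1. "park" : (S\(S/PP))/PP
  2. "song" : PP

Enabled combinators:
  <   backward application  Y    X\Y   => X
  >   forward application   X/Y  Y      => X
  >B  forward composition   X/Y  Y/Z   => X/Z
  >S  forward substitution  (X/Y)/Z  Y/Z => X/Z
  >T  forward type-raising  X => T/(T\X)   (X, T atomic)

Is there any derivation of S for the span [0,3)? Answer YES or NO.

YES

[0,3] S   <
  [0,1] "quickly" : S/PP
  [1,3] S\(S/PP)   >
    [1,2] "park" : (S\(S/PP))/PP
    [2,3] "song" : PP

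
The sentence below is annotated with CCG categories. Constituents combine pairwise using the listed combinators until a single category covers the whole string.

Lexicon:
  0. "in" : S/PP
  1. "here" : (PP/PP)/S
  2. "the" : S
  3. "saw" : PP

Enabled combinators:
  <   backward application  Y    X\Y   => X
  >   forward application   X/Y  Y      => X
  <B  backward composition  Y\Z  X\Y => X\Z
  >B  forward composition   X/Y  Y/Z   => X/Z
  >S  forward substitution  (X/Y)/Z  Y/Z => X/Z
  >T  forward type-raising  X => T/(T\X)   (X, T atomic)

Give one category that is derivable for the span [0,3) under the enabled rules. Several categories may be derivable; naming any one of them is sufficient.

S/PP

[0,4] S   >
  [0,3] S/PP   >B
    [0,1] "in" : S/PP
    [1,3] PP/PP   >
      [1,2] "here" : (PP/PP)/S
      [2,3] "the" : S
  [3,4] "saw" : PP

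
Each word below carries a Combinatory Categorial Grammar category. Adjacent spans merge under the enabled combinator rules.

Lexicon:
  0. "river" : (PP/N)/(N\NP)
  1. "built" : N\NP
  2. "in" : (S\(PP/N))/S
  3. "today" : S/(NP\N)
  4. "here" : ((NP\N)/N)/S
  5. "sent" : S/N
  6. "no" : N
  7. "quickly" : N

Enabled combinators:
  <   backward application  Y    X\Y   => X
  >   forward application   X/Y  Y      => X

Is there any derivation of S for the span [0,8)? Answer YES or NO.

YES

[0,8] S   <
  [0,2] PP/N   >
    [0,1] "river" : (PP/N)/(N\NP)
    [1,2] "built" : N\NP
  [2,8] S\(PP/N)   >
    [2,3] "in" : (S\(PP/N))/S
    [3,8] S   >
      [3,4] "today" : S/(NP\N)
      [4,8] NP\N   >
        [4,7] (NP\N)/N   >
          [4,5] "here" : ((NP\N)/N)/S
          [5,7] S   >
            [5,6] "sent" : S/N
            [6,7] "no" : N
        [7,8] "quickly" : N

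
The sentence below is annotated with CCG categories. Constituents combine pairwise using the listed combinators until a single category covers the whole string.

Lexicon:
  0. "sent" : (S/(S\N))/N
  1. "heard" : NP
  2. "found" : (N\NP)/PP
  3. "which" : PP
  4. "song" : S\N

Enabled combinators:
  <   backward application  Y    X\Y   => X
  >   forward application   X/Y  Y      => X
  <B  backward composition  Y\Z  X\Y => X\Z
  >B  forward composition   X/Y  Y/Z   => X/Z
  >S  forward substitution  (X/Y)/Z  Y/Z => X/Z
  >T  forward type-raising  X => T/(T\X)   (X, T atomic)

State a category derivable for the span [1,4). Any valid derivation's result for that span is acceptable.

N

[0,5] S   >
  [0,4] S/(S\N)   >
    [0,1] "sent" : (S/(S\N))/N
    [1,4] N   >
      [1,2] N/(N\NP)   >T
        [1,2] "heard" : NP
      [2,4] N\NP   >
        [2,3] "found" : (N\NP)/PP
        [3,4] "which" : PP
  [4,5] "song" : S\N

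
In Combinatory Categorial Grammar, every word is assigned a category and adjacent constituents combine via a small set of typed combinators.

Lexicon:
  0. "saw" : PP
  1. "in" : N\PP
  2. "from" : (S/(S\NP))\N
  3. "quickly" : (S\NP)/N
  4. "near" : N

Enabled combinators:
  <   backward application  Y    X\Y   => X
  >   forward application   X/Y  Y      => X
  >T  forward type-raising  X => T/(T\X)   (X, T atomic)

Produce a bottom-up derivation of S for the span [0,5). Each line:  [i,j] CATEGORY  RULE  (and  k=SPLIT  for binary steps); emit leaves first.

[0,5] S   >
  [0,3] S/(S\NP)   <
    [0,2] N   <
      [0,1] "saw" : PP
      [1,2] "in" : N\PP
    [2,3] "from" : (S/(S\NP))\N
  [3,5] S\NP   >
    [3,4] "quickly" : (S\NP)/N
    [4,5] "near" : N

[0,1] PP  lex  "saw"
[1,2] N\PP  lex  "in"
[0,2] N  <  k=1
[2,3] (S/(S\NP))\N  lex  "from"
[0,3] S/(S\NP)  <  k=2
[3,4] (S\NP)/N  lex  "quickly"
[4,5] N  lex  "near"
[3,5] S\NP  >  k=4
[0,5] S  >  k=3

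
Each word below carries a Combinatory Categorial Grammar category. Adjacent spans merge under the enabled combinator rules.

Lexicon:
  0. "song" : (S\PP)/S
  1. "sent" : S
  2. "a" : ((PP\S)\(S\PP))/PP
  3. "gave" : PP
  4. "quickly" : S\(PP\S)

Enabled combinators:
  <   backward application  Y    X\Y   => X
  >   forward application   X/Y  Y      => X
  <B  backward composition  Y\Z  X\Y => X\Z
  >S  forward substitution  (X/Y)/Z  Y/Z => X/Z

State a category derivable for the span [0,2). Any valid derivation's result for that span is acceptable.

S\PP

[0,5] S   <
  [0,4] PP\S   <
    [0,2] S\PP   >
      [0,1] "song" : (S\PP)/S
      [1,2] "sent" : S
    [2,4] (PP\S)\(S\PP)   >
      [2,3] "a" : ((PP\S)\(S\PP))/PP
      [3,4] "gave" : PP
  [4,5] "quickly" : S\(PP\S)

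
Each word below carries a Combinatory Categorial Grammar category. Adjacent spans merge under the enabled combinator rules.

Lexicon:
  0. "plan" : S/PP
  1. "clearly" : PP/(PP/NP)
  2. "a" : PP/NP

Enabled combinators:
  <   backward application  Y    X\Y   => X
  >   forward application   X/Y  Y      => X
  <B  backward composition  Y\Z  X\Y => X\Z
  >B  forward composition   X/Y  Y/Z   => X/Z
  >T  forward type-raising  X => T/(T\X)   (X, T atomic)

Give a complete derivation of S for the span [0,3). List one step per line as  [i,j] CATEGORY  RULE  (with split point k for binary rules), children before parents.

[0,1] S/PP  lex  "plan"
[1,2] PP/(PP/NP)  lex  "clearly"
[2,3] PP/NP  lex  "a"
[1,3] PP  >  k=2
[0,3] S  >  k=1

[0,3] S   >
  [0,1] "plan" : S/PP
  [1,3] PP   >
    [1,2] "clearly" : PP/(PP/NP)
    [2,3] "a" : PP/NP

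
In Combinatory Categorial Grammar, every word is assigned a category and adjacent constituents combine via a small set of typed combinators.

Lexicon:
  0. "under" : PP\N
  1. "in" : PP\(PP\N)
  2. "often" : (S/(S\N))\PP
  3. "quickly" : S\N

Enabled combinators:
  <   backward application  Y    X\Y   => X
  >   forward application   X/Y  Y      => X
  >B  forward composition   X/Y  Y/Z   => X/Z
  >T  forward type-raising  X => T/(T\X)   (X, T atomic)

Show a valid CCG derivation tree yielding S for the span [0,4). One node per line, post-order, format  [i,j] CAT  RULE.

[0,1] PP\N  lex  "under"
[1,2] PP\(PP\N)  lex  "in"
[0,2] PP  <  k=1
[2,3] (S/(S\N))\PP  lex  "often"
[0,3] S/(S\N)  <  k=2
[3,4] S\N  lex  "quickly"
[0,4] S  >  k=3

[0,4] S   >
  [0,3] S/(S\N)   <
    [0,2] PP   <
      [0,1] "under" : PP\N
      [1,2] "in" : PP\(PP\N)
    [2,3] "often" : (S/(S\N))\PP
  [3,4] "quickly" : S\N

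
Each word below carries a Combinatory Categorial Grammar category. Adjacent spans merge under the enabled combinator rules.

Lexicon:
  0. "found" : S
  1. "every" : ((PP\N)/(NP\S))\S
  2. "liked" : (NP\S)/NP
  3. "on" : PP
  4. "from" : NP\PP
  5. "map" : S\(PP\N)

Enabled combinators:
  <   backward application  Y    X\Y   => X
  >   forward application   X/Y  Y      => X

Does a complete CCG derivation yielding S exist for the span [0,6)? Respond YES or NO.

[0,6] S   <
  [0,5] PP\N   >
    [0,2] (PP\N)/(NP\S)   <
      [0,1] "found" : S
      [1,2] "every" : ((PP\N)/(NP\S))\S
    [2,5] NP\S   >
      [2,3] "liked" : (NP\S)/NP
      [3,5] NP   <
        [3,4] "on" : PP
        [4,5] "from" : NP\PP
  [5,6] "map" : S\(PP\N)

YES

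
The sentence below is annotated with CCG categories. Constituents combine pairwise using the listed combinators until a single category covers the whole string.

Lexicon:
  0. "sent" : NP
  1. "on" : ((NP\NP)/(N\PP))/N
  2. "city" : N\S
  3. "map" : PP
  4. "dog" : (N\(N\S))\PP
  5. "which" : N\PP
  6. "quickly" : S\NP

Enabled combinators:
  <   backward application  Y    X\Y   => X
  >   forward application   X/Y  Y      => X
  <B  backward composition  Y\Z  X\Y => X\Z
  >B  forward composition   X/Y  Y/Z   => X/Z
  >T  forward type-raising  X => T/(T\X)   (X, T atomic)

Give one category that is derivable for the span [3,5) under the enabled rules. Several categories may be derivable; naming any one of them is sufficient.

N\(N\S)

[0,7] S   <
  [0,1] "sent" : NP
  [1,7] S\NP   <B
    [1,6] NP\NP   >
      [1,5] (NP\NP)/(N\PP)   >
        [1,2] "on" : ((NP\NP)/(N\PP))/N
        [2,5] N   <
          [2,3] "city" : N\S
          [3,5] N\(N\S)   <
            [3,4] "map" : PP
            [4,5] "dog" : (N\(N\S))\PP
      [5,6] "which" : N\PP
    [6,7] "quickly" : S\NP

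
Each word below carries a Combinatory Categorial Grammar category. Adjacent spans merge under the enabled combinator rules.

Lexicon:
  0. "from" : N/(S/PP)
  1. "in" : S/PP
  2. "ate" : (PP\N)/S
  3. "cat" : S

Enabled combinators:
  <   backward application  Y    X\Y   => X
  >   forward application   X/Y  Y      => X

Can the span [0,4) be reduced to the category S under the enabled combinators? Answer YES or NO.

NO

N/(S/PP) S/PP (PP\N)/S S
CKY chart[0,4] = {PP}; S ∉ chart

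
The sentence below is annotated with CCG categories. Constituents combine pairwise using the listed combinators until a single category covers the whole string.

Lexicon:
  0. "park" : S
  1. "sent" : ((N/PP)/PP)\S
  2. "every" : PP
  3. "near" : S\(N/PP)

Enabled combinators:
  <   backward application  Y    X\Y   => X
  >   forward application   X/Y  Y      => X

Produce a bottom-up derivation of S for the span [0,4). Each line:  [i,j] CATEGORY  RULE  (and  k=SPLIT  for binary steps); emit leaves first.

[0,1] S  lex  "park"
[1,2] ((N/PP)/PP)\S  lex  "sent"
[0,2] (N/PP)/PP  <  k=1
[2,3] PP  lex  "every"
[0,3] N/PP  >  k=2
[3,4] S\(N/PP)  lex  "near"
[0,4] S  <  k=3

[0,4] S   <
  [0,3] N/PP   >
    [0,2] (N/PP)/PP   <
      [0,1] "park" : S
      [1,2] "sent" : ((N/PP)/PP)\S
    [2,3] "every" : PP
  [3,4] "near" : S\(N/PP)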